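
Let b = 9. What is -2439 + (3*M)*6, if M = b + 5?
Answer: -2187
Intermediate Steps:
M = 14 (M = 9 + 5 = 14)
-2439 + (3*M)*6 = -2439 + (3*14)*6 = -2439 + 42*6 = -2439 + 252 = -2187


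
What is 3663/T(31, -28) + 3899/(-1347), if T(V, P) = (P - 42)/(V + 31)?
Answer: -153092356/47145 ≈ -3247.3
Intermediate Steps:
T(V, P) = (-42 + P)/(31 + V)
3663/T(31, -28) + 3899/(-1347) = 3663/(((-42 - 28)/(31 + 31))) + 3899/(-1347) = 3663/((-70/62)) + 3899*(-1/1347) = 3663/(((1/62)*(-70))) - 3899/1347 = 3663/(-35/31) - 3899/1347 = 3663*(-31/35) - 3899/1347 = -113553/35 - 3899/1347 = -153092356/47145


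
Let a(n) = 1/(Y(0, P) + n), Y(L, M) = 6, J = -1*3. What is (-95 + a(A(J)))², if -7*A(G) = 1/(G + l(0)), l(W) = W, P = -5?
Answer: 145057936/16129 ≈ 8993.6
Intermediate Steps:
J = -3
A(G) = -1/(7*G) (A(G) = -1/(7*(G + 0)) = -1/(7*G))
a(n) = 1/(6 + n)
(-95 + a(A(J)))² = (-95 + 1/(6 - ⅐/(-3)))² = (-95 + 1/(6 - ⅐*(-⅓)))² = (-95 + 1/(6 + 1/21))² = (-95 + 1/(127/21))² = (-95 + 21/127)² = (-12044/127)² = 145057936/16129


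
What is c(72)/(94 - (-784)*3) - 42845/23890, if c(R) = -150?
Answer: -10838237/5843494 ≈ -1.8548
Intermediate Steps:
c(72)/(94 - (-784)*3) - 42845/23890 = -150/(94 - (-784)*3) - 42845/23890 = -150/(94 - 98*(-24)) - 42845*1/23890 = -150/(94 + 2352) - 8569/4778 = -150/2446 - 8569/4778 = -150*1/2446 - 8569/4778 = -75/1223 - 8569/4778 = -10838237/5843494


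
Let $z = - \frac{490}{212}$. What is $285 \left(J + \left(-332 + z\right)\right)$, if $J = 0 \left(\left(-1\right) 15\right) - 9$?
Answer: $- \frac{10371435}{106} \approx -97844.0$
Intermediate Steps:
$z = - \frac{245}{106}$ ($z = \left(-490\right) \frac{1}{212} = - \frac{245}{106} \approx -2.3113$)
$J = -9$ ($J = 0 \left(-15\right) - 9 = 0 - 9 = -9$)
$285 \left(J + \left(-332 + z\right)\right) = 285 \left(-9 - \frac{35437}{106}\right) = 285 \left(- \frac{36391}{106}\right) = - \frac{10371435}{106}$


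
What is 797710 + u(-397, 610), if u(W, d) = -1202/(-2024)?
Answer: 807283121/1012 ≈ 7.9771e+5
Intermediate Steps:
u(W, d) = 601/1012 (u(W, d) = -1202*(-1/2024) = 601/1012)
797710 + u(-397, 610) = 797710 + 601/1012 = 807283121/1012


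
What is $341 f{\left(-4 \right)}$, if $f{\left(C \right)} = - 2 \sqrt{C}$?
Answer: $- 1364 i \approx - 1364.0 i$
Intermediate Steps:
$341 f{\left(-4 \right)} = 341 \left(- 2 \sqrt{-4}\right) = 341 \left(- 2 \cdot 2 i\right) = 341 \left(- 4 i\right) = - 1364 i$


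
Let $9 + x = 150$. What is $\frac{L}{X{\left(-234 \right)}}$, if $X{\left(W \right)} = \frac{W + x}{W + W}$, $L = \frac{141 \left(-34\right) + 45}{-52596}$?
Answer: $\frac{20579}{45291} \approx 0.45437$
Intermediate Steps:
$x = 141$ ($x = -9 + 150 = 141$)
$L = \frac{1583}{17532}$ ($L = \left(-4794 + 45\right) \left(- \frac{1}{52596}\right) = \left(-4749\right) \left(- \frac{1}{52596}\right) = \frac{1583}{17532} \approx 0.090292$)
$X{\left(W \right)} = \frac{141 + W}{2 W}$ ($X{\left(W \right)} = \frac{W + 141}{W + W} = \frac{141 + W}{2 W}$)
$\frac{L}{X{\left(-234 \right)}} = \frac{1583}{17532 \frac{141 - 234}{2 \left(-234\right)}} = \frac{1583}{17532 \cdot \frac{1}{2} \left(- \frac{1}{234}\right) \left(-93\right)} = \frac{1583}{17532 \cdot \frac{31}{156}} = \frac{1583}{17532} \cdot \frac{156}{31} = \frac{20579}{45291}$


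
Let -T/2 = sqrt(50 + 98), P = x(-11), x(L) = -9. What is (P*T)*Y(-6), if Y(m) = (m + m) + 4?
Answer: -288*sqrt(37) ≈ -1751.8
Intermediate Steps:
P = -9
T = -4*sqrt(37) (T = -2*sqrt(50 + 98) = -4*sqrt(37) ≈ -24.331)
Y(m) = 4 + 2*m (Y(m) = 2*m + 4 = 4 + 2*m)
(P*T)*Y(-6) = (-(-36)*sqrt(37))*(4 + 2*(-6)) = (36*sqrt(37))*(4 - 12) = (36*sqrt(37))*(-8) = -288*sqrt(37)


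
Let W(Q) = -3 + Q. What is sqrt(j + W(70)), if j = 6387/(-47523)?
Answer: sqrt(16779072338)/15841 ≈ 8.1771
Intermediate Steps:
j = -2129/15841 (j = 6387*(-1/47523) = -2129/15841 ≈ -0.13440)
sqrt(j + W(70)) = sqrt(-2129/15841 + (-3 + 70)) = sqrt(-2129/15841 + 67) = sqrt(1059218/15841) = sqrt(16779072338)/15841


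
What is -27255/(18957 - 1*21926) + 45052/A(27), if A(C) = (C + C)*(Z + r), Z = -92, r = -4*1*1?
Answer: 1882633/3847824 ≈ 0.48927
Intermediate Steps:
r = -4 (r = -4*1 = -4)
A(C) = -192*C (A(C) = (C + C)*(-92 - 4) = (2*C)*(-96) = -192*C)
-27255/(18957 - 1*21926) + 45052/A(27) = -27255/(18957 - 1*21926) + 45052/((-192*27)) = -27255/(18957 - 21926) + 45052/(-5184) = -27255/(-2969) + 45052*(-1/5184) = -27255*(-1/2969) - 11263/1296 = 27255/2969 - 11263/1296 = 1882633/3847824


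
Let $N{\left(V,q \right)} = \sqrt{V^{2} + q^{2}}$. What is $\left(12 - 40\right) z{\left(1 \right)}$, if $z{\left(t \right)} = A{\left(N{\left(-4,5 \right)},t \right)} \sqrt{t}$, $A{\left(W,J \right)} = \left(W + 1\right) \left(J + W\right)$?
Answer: $-1176 - 56 \sqrt{41} \approx -1534.6$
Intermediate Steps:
$A{\left(W,J \right)} = \left(1 + W\right) \left(J + W\right)$
$z{\left(t \right)} = \sqrt{t} \left(41 + t + \sqrt{41} + t \sqrt{41}\right)$ ($z{\left(t \right)} = \left(t + \sqrt{\left(-4\right)^{2} + 5^{2}} + \left(\sqrt{\left(-4\right)^{2} + 5^{2}}\right)^{2} + t \sqrt{\left(-4\right)^{2} + 5^{2}}\right) \sqrt{t} = \left(t + \sqrt{16 + 25} + \left(\sqrt{16 + 25}\right)^{2} + t \sqrt{16 + 25}\right) \sqrt{t} = \left(t + \sqrt{41} + \left(\sqrt{41}\right)^{2} + t \sqrt{41}\right) \sqrt{t} = \left(t + \sqrt{41} + 41 + t \sqrt{41}\right) \sqrt{t} = \left(41 + t + \sqrt{41} + t \sqrt{41}\right) \sqrt{t} = \sqrt{t} \left(41 + t + \sqrt{41} + t \sqrt{41}\right)$)
$\left(12 - 40\right) z{\left(1 \right)} = \left(12 - 40\right) \sqrt{1} \left(41 + 1 + \sqrt{41} + 1 \sqrt{41}\right) = - 28 \cdot 1 \left(41 + 1 + \sqrt{41} + \sqrt{41}\right) = - 28 \cdot 1 \left(42 + 2 \sqrt{41}\right) = - 28 \left(42 + 2 \sqrt{41}\right) = -1176 - 56 \sqrt{41}$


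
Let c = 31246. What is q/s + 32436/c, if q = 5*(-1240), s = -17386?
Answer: 11142022/7988867 ≈ 1.3947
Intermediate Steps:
q = -6200
q/s + 32436/c = -6200/(-17386) + 32436/31246 = -6200*(-1/17386) + 32436*(1/31246) = 3100/8693 + 954/919 = 11142022/7988867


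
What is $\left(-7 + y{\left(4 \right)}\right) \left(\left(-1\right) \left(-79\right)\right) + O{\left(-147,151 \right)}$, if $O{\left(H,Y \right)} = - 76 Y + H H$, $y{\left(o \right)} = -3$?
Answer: $9343$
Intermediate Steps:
$O{\left(H,Y \right)} = H^{2} - 76 Y$ ($O{\left(H,Y \right)} = - 76 Y + H^{2} = H^{2} - 76 Y$)
$\left(-7 + y{\left(4 \right)}\right) \left(\left(-1\right) \left(-79\right)\right) + O{\left(-147,151 \right)} = \left(-7 - 3\right) \left(\left(-1\right) \left(-79\right)\right) + \left(\left(-147\right)^{2} - 11476\right) = \left(-10\right) 79 + \left(21609 - 11476\right) = -790 + 10133 = 9343$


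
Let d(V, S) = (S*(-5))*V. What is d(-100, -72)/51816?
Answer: -1500/2159 ≈ -0.69477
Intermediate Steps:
d(V, S) = -5*S*V (d(V, S) = (-5*S)*V = -5*S*V)
d(-100, -72)/51816 = -5*(-72)*(-100)/51816 = -36000*1/51816 = -1500/2159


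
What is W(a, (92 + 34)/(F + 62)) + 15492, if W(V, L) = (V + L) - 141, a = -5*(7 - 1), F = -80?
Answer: 15314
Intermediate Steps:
a = -30 (a = -5*6 = -30)
W(V, L) = -141 + L + V (W(V, L) = (L + V) - 141 = -141 + L + V)
W(a, (92 + 34)/(F + 62)) + 15492 = (-141 + (92 + 34)/(-80 + 62) - 30) + 15492 = (-141 + 126/(-18) - 30) + 15492 = (-141 + 126*(-1/18) - 30) + 15492 = (-141 - 7 - 30) + 15492 = -178 + 15492 = 15314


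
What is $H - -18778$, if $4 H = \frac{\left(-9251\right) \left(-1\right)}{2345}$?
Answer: $\frac{176146891}{9380} \approx 18779.0$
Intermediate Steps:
$H = \frac{9251}{9380}$ ($H = \frac{\left(-9251\right) \left(-1\right) \frac{1}{2345}}{4} = \frac{9251 \cdot \frac{1}{2345}}{4} = \frac{1}{4} \cdot \frac{9251}{2345} = \frac{9251}{9380} \approx 0.98625$)
$H - -18778 = \frac{9251}{9380} - -18778 = \frac{9251}{9380} + 18778 = \frac{176146891}{9380}$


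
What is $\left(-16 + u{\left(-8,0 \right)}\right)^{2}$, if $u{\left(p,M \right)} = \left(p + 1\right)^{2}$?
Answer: $1089$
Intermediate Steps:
$u{\left(p,M \right)} = \left(1 + p\right)^{2}$
$\left(-16 + u{\left(-8,0 \right)}\right)^{2} = \left(-16 + \left(1 - 8\right)^{2}\right)^{2} = \left(-16 + \left(-7\right)^{2}\right)^{2} = \left(-16 + 49\right)^{2} = 33^{2} = 1089$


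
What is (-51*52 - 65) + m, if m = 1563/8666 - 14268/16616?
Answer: -24458129327/8999641 ≈ -2717.7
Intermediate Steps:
m = -6104730/8999641 (m = 1563*(1/8666) - 14268*1/16616 = 1563/8666 - 3567/4154 = -6104730/8999641 ≈ -0.67833)
(-51*52 - 65) + m = (-51*52 - 65) - 6104730/8999641 = (-2652 - 65) - 6104730/8999641 = -2717 - 6104730/8999641 = -24458129327/8999641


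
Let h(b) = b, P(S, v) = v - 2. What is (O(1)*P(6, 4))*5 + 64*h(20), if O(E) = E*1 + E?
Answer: 1300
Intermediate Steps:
P(S, v) = -2 + v
O(E) = 2*E (O(E) = E + E = 2*E)
(O(1)*P(6, 4))*5 + 64*h(20) = ((2*1)*(-2 + 4))*5 + 64*20 = (2*2)*5 + 1280 = 4*5 + 1280 = 20 + 1280 = 1300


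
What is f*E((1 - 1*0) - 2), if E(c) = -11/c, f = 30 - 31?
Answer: -11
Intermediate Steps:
f = -1
f*E((1 - 1*0) - 2) = -(-11)/((1 - 1*0) - 2) = -(-11)/((1 + 0) - 2) = -(-11)/(1 - 2) = -(-11)/(-1) = -(-11)*(-1) = -1*11 = -11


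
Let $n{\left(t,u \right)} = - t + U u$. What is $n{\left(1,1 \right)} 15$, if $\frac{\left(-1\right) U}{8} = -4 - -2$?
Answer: $225$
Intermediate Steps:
$U = 16$ ($U = - 8 \left(-4 - -2\right) = - 8 \left(-4 + 2\right) = \left(-8\right) \left(-2\right) = 16$)
$n{\left(t,u \right)} = - t + 16 u$
$n{\left(1,1 \right)} 15 = \left(\left(-1\right) 1 + 16 \cdot 1\right) 15 = \left(-1 + 16\right) 15 = 15 \cdot 15 = 225$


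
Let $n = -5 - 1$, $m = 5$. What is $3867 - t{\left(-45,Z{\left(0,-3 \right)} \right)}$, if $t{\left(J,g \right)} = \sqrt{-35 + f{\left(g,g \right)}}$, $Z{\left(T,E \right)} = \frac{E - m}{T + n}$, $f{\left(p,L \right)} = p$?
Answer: $3867 - \frac{i \sqrt{303}}{3} \approx 3867.0 - 5.8023 i$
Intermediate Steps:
$n = -6$
$Z{\left(T,E \right)} = \frac{-5 + E}{-6 + T}$ ($Z{\left(T,E \right)} = \frac{E - 5}{T - 6} = \frac{E - 5}{-6 + T} = \frac{-5 + E}{-6 + T}$)
$t{\left(J,g \right)} = \sqrt{-35 + g}$
$3867 - t{\left(-45,Z{\left(0,-3 \right)} \right)} = 3867 - \sqrt{-35 + \frac{-5 - 3}{-6 + 0}} = 3867 - \sqrt{-35 + \frac{1}{-6} \left(-8\right)} = 3867 - \sqrt{-35 - - \frac{4}{3}} = 3867 - \sqrt{-35 + \frac{4}{3}} = 3867 - \sqrt{- \frac{101}{3}} = 3867 - \frac{i \sqrt{303}}{3}$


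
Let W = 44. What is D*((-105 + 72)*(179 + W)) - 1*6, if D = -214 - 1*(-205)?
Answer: 66225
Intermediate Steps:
D = -9 (D = -214 + 205 = -9)
D*((-105 + 72)*(179 + W)) - 1*6 = -9*(-105 + 72)*(179 + 44) - 1*6 = -(-297)*223 - 6 = -9*(-7359) - 6 = 66231 - 6 = 66225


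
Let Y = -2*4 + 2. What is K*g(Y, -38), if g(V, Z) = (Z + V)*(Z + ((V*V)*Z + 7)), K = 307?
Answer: 18897692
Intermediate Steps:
Y = -6 (Y = -8 + 2 = -6)
g(V, Z) = (V + Z)*(7 + Z + Z*V²) (g(V, Z) = (V + Z)*(Z + (V²*Z + 7)) = (V + Z)*(Z + (Z*V² + 7)) = (V + Z)*(Z + (7 + Z*V²)) = (V + Z)*(7 + Z + Z*V²))
K*g(Y, -38) = 307*((-38)² + 7*(-6) + 7*(-38) - 6*(-38) - 38*(-6)³ + (-6)²*(-38)²) = 307*(1444 - 42 - 266 + 228 - 38*(-216) + 36*1444) = 307*(1444 - 42 - 266 + 228 + 8208 + 51984) = 307*61556 = 18897692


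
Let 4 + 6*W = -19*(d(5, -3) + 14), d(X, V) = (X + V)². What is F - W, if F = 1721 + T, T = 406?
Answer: 6554/3 ≈ 2184.7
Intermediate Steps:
d(X, V) = (V + X)²
F = 2127 (F = 1721 + 406 = 2127)
W = -173/3 (W = -⅔ + (-19*((-3 + 5)² + 14))/6 = -⅔ + (-19*(2² + 14))/6 = -⅔ + (-19*(4 + 14))/6 = -⅔ + (-19*18)/6 = -⅔ + (⅙)*(-342) = -⅔ - 57 = -173/3 ≈ -57.667)
F - W = 2127 - 1*(-173/3) = 2127 + 173/3 = 6554/3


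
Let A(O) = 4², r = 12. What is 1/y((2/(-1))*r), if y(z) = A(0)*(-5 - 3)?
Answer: -1/128 ≈ -0.0078125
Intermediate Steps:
A(O) = 16
y(z) = -128 (y(z) = 16*(-5 - 3) = 16*(-8) = -128)
1/y((2/(-1))*r) = 1/(-128) = -1/128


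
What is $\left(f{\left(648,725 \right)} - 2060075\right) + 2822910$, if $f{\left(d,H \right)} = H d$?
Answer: $1232635$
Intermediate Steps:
$\left(f{\left(648,725 \right)} - 2060075\right) + 2822910 = \left(725 \cdot 648 - 2060075\right) + 2822910 = \left(469800 - 2060075\right) + 2822910 = -1590275 + 2822910 = 1232635$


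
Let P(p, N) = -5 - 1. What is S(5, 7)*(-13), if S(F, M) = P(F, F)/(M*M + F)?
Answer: 13/9 ≈ 1.4444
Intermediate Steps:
P(p, N) = -6
S(F, M) = -6/(F + M²) (S(F, M) = -6/(M*M + F) = -6/(M² + F) = -6/(F + M²))
S(5, 7)*(-13) = -6/(5 + 7²)*(-13) = -6/(5 + 49)*(-13) = -6/54*(-13) = -6*1/54*(-13) = -⅑*(-13) = 13/9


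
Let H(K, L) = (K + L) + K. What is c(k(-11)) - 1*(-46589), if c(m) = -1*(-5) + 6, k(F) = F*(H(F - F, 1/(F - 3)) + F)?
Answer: 46600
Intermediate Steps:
H(K, L) = L + 2*K
k(F) = F*(F + 1/(-3 + F)) (k(F) = F*((1/(F - 3) + 2*(F - F)) + F) = F*((1/(-3 + F) + 2*0) + F) = F*((1/(-3 + F) + 0) + F) = F*(1/(-3 + F) + F) = F*(F + 1/(-3 + F)))
c(m) = 11 (c(m) = 5 + 6 = 11)
c(k(-11)) - 1*(-46589) = 11 - 1*(-46589) = 11 + 46589 = 46600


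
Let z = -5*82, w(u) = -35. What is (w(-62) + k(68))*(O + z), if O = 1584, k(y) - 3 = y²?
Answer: 5391008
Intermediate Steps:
k(y) = 3 + y²
z = -410
(w(-62) + k(68))*(O + z) = (-35 + (3 + 68²))*(1584 - 410) = (-35 + (3 + 4624))*1174 = (-35 + 4627)*1174 = 4592*1174 = 5391008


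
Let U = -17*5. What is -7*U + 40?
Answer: 635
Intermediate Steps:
U = -85
-7*U + 40 = -7*(-85) + 40 = 595 + 40 = 635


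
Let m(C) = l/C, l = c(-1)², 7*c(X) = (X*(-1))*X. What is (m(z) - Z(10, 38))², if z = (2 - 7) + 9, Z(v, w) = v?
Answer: 3837681/38416 ≈ 99.898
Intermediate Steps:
c(X) = -X²/7 (c(X) = ((X*(-1))*X)/7 = ((-X)*X)/7 = (-X²)/7 = -X²/7)
l = 1/49 (l = (-⅐*(-1)²)² = (-⅐*1)² = (-⅐)² = 1/49 ≈ 0.020408)
z = 4 (z = -5 + 9 = 4)
m(C) = 1/(49*C)
(m(z) - Z(10, 38))² = ((1/49)/4 - 1*10)² = ((1/49)*(¼) - 10)² = (1/196 - 10)² = (-1959/196)² = 3837681/38416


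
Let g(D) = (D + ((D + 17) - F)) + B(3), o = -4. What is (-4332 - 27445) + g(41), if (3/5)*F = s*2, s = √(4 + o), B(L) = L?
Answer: -31675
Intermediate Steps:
s = 0 (s = √(4 - 4) = √0 = 0)
F = 0 (F = 5*(0*2)/3 = (5/3)*0 = 0)
g(D) = 20 + 2*D (g(D) = (D + ((D + 17) - 1*0)) + 3 = (D + ((17 + D) + 0)) + 3 = (D + (17 + D)) + 3 = (17 + 2*D) + 3 = 20 + 2*D)
(-4332 - 27445) + g(41) = (-4332 - 27445) + (20 + 2*41) = -31777 + (20 + 82) = -31777 + 102 = -31675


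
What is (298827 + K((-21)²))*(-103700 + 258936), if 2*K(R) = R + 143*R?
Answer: 51317761644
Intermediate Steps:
K(R) = 72*R (K(R) = (R + 143*R)/2 = (144*R)/2 = 72*R)
(298827 + K((-21)²))*(-103700 + 258936) = (298827 + 72*(-21)²)*(-103700 + 258936) = (298827 + 72*441)*155236 = (298827 + 31752)*155236 = 330579*155236 = 51317761644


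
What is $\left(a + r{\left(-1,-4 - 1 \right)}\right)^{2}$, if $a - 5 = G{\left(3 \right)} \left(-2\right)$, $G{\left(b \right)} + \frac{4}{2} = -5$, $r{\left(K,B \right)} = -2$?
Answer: $289$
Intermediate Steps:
$G{\left(b \right)} = -7$ ($G{\left(b \right)} = -2 - 5 = -7$)
$a = 19$ ($a = 5 - -14 = 5 + 14 = 19$)
$\left(a + r{\left(-1,-4 - 1 \right)}\right)^{2} = \left(19 - 2\right)^{2} = 17^{2} = 289$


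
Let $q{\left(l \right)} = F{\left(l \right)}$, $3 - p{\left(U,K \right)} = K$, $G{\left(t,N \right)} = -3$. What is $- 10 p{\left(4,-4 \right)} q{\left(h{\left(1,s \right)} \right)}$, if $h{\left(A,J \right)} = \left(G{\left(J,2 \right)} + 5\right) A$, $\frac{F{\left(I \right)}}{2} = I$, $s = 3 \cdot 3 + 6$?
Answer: $-280$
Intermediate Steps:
$s = 15$ ($s = 9 + 6 = 15$)
$F{\left(I \right)} = 2 I$
$h{\left(A,J \right)} = 2 A$ ($h{\left(A,J \right)} = \left(-3 + 5\right) A = 2 A$)
$p{\left(U,K \right)} = 3 - K$
$q{\left(l \right)} = 2 l$
$- 10 p{\left(4,-4 \right)} q{\left(h{\left(1,s \right)} \right)} = - 10 \left(3 - -4\right) 2 \cdot 2 \cdot 1 = - 10 \left(3 + 4\right) 2 \cdot 2 = \left(-10\right) 7 \cdot 4 = \left(-70\right) 4 = -280$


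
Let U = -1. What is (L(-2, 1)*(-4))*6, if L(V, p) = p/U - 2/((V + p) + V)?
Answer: 8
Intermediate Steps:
L(V, p) = -p - 2/(p + 2*V) (L(V, p) = p/(-1) - 2/((V + p) + V) = p*(-1) - 2/(p + 2*V) = -p - 2/(p + 2*V))
(L(-2, 1)*(-4))*6 = (((-2 - 1*1² - 2*(-2)*1)/(1 + 2*(-2)))*(-4))*6 = (((-2 - 1*1 + 4)/(1 - 4))*(-4))*6 = (((-2 - 1 + 4)/(-3))*(-4))*6 = (-⅓*1*(-4))*6 = -⅓*(-4)*6 = (4/3)*6 = 8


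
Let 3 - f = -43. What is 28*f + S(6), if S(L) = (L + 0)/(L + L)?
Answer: 2577/2 ≈ 1288.5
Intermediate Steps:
f = 46 (f = 3 - 1*(-43) = 3 + 43 = 46)
S(L) = ½ (S(L) = L/((2*L)) = L*(1/(2*L)) = ½)
28*f + S(6) = 28*46 + ½ = 1288 + ½ = 2577/2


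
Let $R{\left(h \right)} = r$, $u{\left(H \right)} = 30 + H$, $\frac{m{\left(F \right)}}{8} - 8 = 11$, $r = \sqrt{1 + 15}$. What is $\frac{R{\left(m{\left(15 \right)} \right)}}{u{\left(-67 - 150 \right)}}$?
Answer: $- \frac{4}{187} \approx -0.02139$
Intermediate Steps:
$r = 4$ ($r = \sqrt{16} = 4$)
$m{\left(F \right)} = 152$ ($m{\left(F \right)} = 64 + 8 \cdot 11 = 64 + 88 = 152$)
$R{\left(h \right)} = 4$
$\frac{R{\left(m{\left(15 \right)} \right)}}{u{\left(-67 - 150 \right)}} = \frac{4}{30 - 217} = \frac{4}{-187} = 4 \left(- \frac{1}{187}\right) = - \frac{4}{187}$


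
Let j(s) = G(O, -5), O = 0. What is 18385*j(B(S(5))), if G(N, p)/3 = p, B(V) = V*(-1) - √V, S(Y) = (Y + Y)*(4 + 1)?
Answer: -275775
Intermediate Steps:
S(Y) = 10*Y (S(Y) = (2*Y)*5 = 10*Y)
B(V) = -V - √V
G(N, p) = 3*p
j(s) = -15 (j(s) = 3*(-5) = -15)
18385*j(B(S(5))) = 18385*(-15) = -275775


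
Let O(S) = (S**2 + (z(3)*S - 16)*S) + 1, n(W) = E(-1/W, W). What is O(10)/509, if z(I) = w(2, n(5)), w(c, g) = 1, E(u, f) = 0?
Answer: 41/509 ≈ 0.080550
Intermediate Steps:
n(W) = 0
z(I) = 1
O(S) = 1 + S**2 + S*(-16 + S) (O(S) = (S**2 + (1*S - 16)*S) + 1 = (S**2 + (S - 16)*S) + 1 = (S**2 + (-16 + S)*S) + 1 = (S**2 + S*(-16 + S)) + 1 = 1 + S**2 + S*(-16 + S))
O(10)/509 = (1 - 16*10 + 2*10**2)/509 = (1 - 160 + 2*100)*(1/509) = (1 - 160 + 200)*(1/509) = 41*(1/509) = 41/509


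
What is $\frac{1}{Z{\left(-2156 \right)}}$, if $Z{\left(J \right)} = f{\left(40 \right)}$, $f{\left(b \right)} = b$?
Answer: $\frac{1}{40} \approx 0.025$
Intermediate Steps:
$Z{\left(J \right)} = 40$
$\frac{1}{Z{\left(-2156 \right)}} = \frac{1}{40}$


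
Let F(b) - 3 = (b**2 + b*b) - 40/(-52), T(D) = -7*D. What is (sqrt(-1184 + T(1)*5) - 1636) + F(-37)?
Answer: 14375/13 + I*sqrt(1219) ≈ 1105.8 + 34.914*I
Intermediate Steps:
F(b) = 49/13 + 2*b**2 (F(b) = 3 + ((b**2 + b*b) - 40/(-52)) = 3 + ((b**2 + b**2) - 40*(-1/52)) = 3 + (2*b**2 + 10/13) = 3 + (10/13 + 2*b**2) = 49/13 + 2*b**2)
(sqrt(-1184 + T(1)*5) - 1636) + F(-37) = (sqrt(-1184 - 7*1*5) - 1636) + (49/13 + 2*(-37)**2) = (sqrt(-1184 - 7*5) - 1636) + (49/13 + 2*1369) = (sqrt(-1184 - 35) - 1636) + (49/13 + 2738) = (sqrt(-1219) - 1636) + 35643/13 = (I*sqrt(1219) - 1636) + 35643/13 = (-1636 + I*sqrt(1219)) + 35643/13 = 14375/13 + I*sqrt(1219)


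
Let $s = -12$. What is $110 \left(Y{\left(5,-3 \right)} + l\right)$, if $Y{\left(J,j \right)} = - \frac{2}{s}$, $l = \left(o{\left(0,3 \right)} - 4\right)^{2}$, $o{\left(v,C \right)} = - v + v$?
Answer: $\frac{5335}{3} \approx 1778.3$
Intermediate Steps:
$o{\left(v,C \right)} = 0$
$l = 16$ ($l = \left(0 - 4\right)^{2} = \left(-4\right)^{2} = 16$)
$Y{\left(J,j \right)} = \frac{1}{6}$ ($Y{\left(J,j \right)} = - \frac{2}{-12} = \left(-2\right) \left(- \frac{1}{12}\right) = \frac{1}{6}$)
$110 \left(Y{\left(5,-3 \right)} + l\right) = 110 \left(\frac{1}{6} + 16\right) = 110 \cdot \frac{97}{6} = \frac{5335}{3}$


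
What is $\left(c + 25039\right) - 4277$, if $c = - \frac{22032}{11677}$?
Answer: $\frac{242415842}{11677} \approx 20760.0$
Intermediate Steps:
$c = - \frac{22032}{11677}$ ($c = \left(-22032\right) \frac{1}{11677} = - \frac{22032}{11677} \approx -1.8868$)
$\left(c + 25039\right) - 4277 = \left(- \frac{22032}{11677} + 25039\right) - 4277 = \frac{292358371}{11677} - 4277 = \frac{242415842}{11677}$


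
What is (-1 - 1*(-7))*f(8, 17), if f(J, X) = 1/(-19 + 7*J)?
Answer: 6/37 ≈ 0.16216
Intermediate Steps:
(-1 - 1*(-7))*f(8, 17) = (-1 - 1*(-7))/(-19 + 7*8) = (-1 + 7)/(-19 + 56) = 6/37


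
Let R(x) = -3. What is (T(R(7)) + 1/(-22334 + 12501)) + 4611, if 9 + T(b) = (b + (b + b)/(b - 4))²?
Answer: 2219534210/481817 ≈ 4606.6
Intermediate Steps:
T(b) = -9 + (b + 2*b/(-4 + b))² (T(b) = -9 + (b + (b + b)/(b - 4))² = -9 + (b + (2*b)/(-4 + b))² = -9 + (b + 2*b/(-4 + b))²)
(T(R(7)) + 1/(-22334 + 12501)) + 4611 = ((-9 + (-3)²*(-2 - 3)²/(-4 - 3)²) + 1/(-22334 + 12501)) + 4611 = ((-9 + 9*(-5)²/(-7)²) + 1/(-9833)) + 4611 = ((-9 + 9*(1/49)*25) - 1/9833) + 4611 = ((-9 + 225/49) - 1/9833) + 4611 = (-216/49 - 1/9833) + 4611 = -2123977/481817 + 4611 = 2219534210/481817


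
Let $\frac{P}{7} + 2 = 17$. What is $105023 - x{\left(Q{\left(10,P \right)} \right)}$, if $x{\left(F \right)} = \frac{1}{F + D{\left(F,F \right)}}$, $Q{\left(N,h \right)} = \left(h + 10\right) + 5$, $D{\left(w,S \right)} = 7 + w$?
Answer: $\frac{25940680}{247} \approx 1.0502 \cdot 10^{5}$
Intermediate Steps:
$P = 105$ ($P = -14 + 7 \cdot 17 = -14 + 119 = 105$)
$Q{\left(N,h \right)} = 15 + h$ ($Q{\left(N,h \right)} = \left(10 + h\right) + 5 = 15 + h$)
$x{\left(F \right)} = \frac{1}{7 + 2 F}$ ($x{\left(F \right)} = \frac{1}{F + \left(7 + F\right)} = \frac{1}{7 + 2 F}$)
$105023 - x{\left(Q{\left(10,P \right)} \right)} = 105023 - \frac{1}{7 + 2 \left(15 + 105\right)} = 105023 - \frac{1}{7 + 2 \cdot 120} = 105023 - \frac{1}{7 + 240} = 105023 - \frac{1}{247} = \frac{25940680}{247}$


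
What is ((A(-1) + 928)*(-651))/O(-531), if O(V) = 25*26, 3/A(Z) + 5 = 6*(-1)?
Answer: -102207/110 ≈ -929.15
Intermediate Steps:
A(Z) = -3/11 (A(Z) = 3/(-5 + 6*(-1)) = 3/(-5 - 6) = 3/(-11) = 3*(-1/11) = -3/11)
O(V) = 650
((A(-1) + 928)*(-651))/O(-531) = ((-3/11 + 928)*(-651))/650 = ((10205/11)*(-651))*(1/650) = -6643455/11*1/650 = -102207/110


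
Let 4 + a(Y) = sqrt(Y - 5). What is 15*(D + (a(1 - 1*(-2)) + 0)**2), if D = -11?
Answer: 45 - 120*I*sqrt(2) ≈ 45.0 - 169.71*I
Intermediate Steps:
a(Y) = -4 + sqrt(-5 + Y) (a(Y) = -4 + sqrt(Y - 5) = -4 + sqrt(-5 + Y))
15*(D + (a(1 - 1*(-2)) + 0)**2) = 15*(-11 + ((-4 + sqrt(-5 + (1 - 1*(-2)))) + 0)**2) = 15*(-11 + ((-4 + sqrt(-5 + (1 + 2))) + 0)**2) = 15*(-11 + ((-4 + sqrt(-5 + 3)) + 0)**2) = 15*(-11 + ((-4 + sqrt(-2)) + 0)**2) = 15*(-11 + ((-4 + I*sqrt(2)) + 0)**2) = 15*(-11 + (-4 + I*sqrt(2))**2) = -165 + 15*(-4 + I*sqrt(2))**2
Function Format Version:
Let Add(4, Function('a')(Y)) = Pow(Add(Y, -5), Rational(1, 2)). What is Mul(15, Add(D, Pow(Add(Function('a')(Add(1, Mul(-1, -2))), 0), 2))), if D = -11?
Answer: Add(45, Mul(-120, I, Pow(2, Rational(1, 2)))) ≈ Add(45.000, Mul(-169.71, I))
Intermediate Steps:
Function('a')(Y) = Add(-4, Pow(Add(-5, Y), Rational(1, 2))) (Function('a')(Y) = Add(-4, Pow(Add(Y, -5), Rational(1, 2))) = Add(-4, Pow(Add(-5, Y), Rational(1, 2))))
Mul(15, Add(D, Pow(Add(Function('a')(Add(1, Mul(-1, -2))), 0), 2))) = Mul(15, Add(-11, Pow(Add(Add(-4, Pow(Add(-5, Add(1, Mul(-1, -2))), Rational(1, 2))), 0), 2))) = Mul(15, Add(-11, Pow(Add(Add(-4, Pow(Add(-5, Add(1, 2)), Rational(1, 2))), 0), 2))) = Mul(15, Add(-11, Pow(Add(Add(-4, Pow(Add(-5, 3), Rational(1, 2))), 0), 2))) = Mul(15, Add(-11, Pow(Add(Add(-4, Pow(-2, Rational(1, 2))), 0), 2))) = Mul(15, Add(-11, Pow(Add(Add(-4, Mul(I, Pow(2, Rational(1, 2)))), 0), 2))) = Mul(15, Add(-11, Pow(Add(-4, Mul(I, Pow(2, Rational(1, 2)))), 2))) = Add(-165, Mul(15, Pow(Add(-4, Mul(I, Pow(2, Rational(1, 2)))), 2)))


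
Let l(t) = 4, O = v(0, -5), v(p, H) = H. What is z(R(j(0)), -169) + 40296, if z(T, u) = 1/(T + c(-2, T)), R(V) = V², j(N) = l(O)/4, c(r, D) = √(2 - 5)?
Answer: (-40297*I + 40296*√3)/(√3 - I) ≈ 40296.0 - 0.43301*I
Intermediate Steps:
O = -5
c(r, D) = I*√3 (c(r, D) = √(-3) = I*√3)
j(N) = 1 (j(N) = 4/4 = 4*(¼) = 1)
z(T, u) = 1/(T + I*√3)
z(R(j(0)), -169) + 40296 = 1/(1² + I*√3) + 40296 = 1/(1 + I*√3) + 40296 = 40296 + 1/(1 + I*√3)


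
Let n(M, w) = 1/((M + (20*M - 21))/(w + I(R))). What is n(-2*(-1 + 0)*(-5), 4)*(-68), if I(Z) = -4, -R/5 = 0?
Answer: 0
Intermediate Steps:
R = 0 (R = -5*0 = 0)
n(M, w) = (-4 + w)/(-21 + 21*M) (n(M, w) = 1/((M + (20*M - 21))/(w - 4)) = 1/((M + (-21 + 20*M))/(-4 + w)) = 1/((-21 + 21*M)/(-4 + w)) = (-4 + w)/(-21 + 21*M))
n(-2*(-1 + 0)*(-5), 4)*(-68) = ((-4 + 4)/(21*(-1 - 2*(-1 + 0)*(-5))))*(-68) = ((1/21)*0/(-1 - 2*(-1)*(-5)))*(-68) = ((1/21)*0/(-1 + 2*(-5)))*(-68) = ((1/21)*0/(-1 - 10))*(-68) = ((1/21)*0/(-11))*(-68) = ((1/21)*(-1/11)*0)*(-68) = 0*(-68) = 0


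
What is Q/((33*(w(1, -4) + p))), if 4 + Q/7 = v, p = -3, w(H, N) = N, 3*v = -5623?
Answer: 5635/99 ≈ 56.919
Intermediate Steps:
v = -5623/3 (v = (1/3)*(-5623) = -5623/3 ≈ -1874.3)
Q = -39445/3 (Q = -28 + 7*(-5623/3) = -28 - 39361/3 = -39445/3 ≈ -13148.)
Q/((33*(w(1, -4) + p))) = -39445*1/(33*(-4 - 3))/3 = -39445/(3*(33*(-7))) = -39445/3/(-231) = -39445/3*(-1/231) = 5635/99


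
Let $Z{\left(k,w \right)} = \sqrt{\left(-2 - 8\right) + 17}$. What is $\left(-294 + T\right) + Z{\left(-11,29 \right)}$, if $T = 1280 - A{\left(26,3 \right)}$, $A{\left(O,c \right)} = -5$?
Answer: $991 + \sqrt{7} \approx 993.65$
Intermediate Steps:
$Z{\left(k,w \right)} = \sqrt{7}$ ($Z{\left(k,w \right)} = \sqrt{-10 + 17} = \sqrt{7}$)
$T = 1285$ ($T = 1280 - -5 = 1280 + 5 = 1285$)
$\left(-294 + T\right) + Z{\left(-11,29 \right)} = \left(-294 + 1285\right) + \sqrt{7} = 991 + \sqrt{7}$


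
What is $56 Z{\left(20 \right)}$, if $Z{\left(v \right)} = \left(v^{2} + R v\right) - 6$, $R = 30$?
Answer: $55664$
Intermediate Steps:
$Z{\left(v \right)} = -6 + v^{2} + 30 v$ ($Z{\left(v \right)} = \left(v^{2} + 30 v\right) - 6 = -6 + v^{2} + 30 v$)
$56 Z{\left(20 \right)} = 56 \left(-6 + 20^{2} + 30 \cdot 20\right) = 56 \left(-6 + 400 + 600\right) = 56 \cdot 994 = 55664$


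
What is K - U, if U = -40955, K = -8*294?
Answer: 38603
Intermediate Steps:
K = -2352
K - U = -2352 - 1*(-40955) = -2352 + 40955 = 38603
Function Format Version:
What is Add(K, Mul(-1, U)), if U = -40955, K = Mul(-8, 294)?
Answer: 38603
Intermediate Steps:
K = -2352
Add(K, Mul(-1, U)) = Add(-2352, Mul(-1, -40955)) = Add(-2352, 40955) = 38603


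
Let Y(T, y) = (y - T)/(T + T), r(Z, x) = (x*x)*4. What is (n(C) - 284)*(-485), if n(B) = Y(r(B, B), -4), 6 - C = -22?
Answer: 216357045/1568 ≈ 1.3798e+5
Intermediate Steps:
C = 28 (C = 6 - 1*(-22) = 6 + 22 = 28)
r(Z, x) = 4*x² (r(Z, x) = x²*4 = 4*x²)
Y(T, y) = (y - T)/(2*T) (Y(T, y) = (y - T)/((2*T)) = (y - T)*(1/(2*T)) = (y - T)/(2*T))
n(B) = (-4 - 4*B²)/(8*B²) (n(B) = (-4 - 4*B²)/(2*((4*B²))) = (1/(4*B²))*(-4 - 4*B²)/2 = (-4 - 4*B²)/(8*B²))
(n(C) - 284)*(-485) = ((½)*(-1 - 1*28²)/28² - 284)*(-485) = ((½)*(1/784)*(-1 - 1*784) - 284)*(-485) = ((½)*(1/784)*(-1 - 784) - 284)*(-485) = ((½)*(1/784)*(-785) - 284)*(-485) = (-785/1568 - 284)*(-485) = -446097/1568*(-485) = 216357045/1568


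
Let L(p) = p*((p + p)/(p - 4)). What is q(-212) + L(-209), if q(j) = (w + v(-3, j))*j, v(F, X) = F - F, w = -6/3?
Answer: 2950/213 ≈ 13.850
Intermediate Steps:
w = -2 (w = -6*1/3 = -2)
L(p) = 2*p**2/(-4 + p) (L(p) = p*((2*p)/(-4 + p)) = p*(2*p/(-4 + p)) = 2*p**2/(-4 + p))
v(F, X) = 0
q(j) = -2*j (q(j) = (-2 + 0)*j = -2*j)
q(-212) + L(-209) = -2*(-212) + 2*(-209)**2/(-4 - 209) = 424 + 2*43681/(-213) = 424 + 2*43681*(-1/213) = 424 - 87362/213 = 2950/213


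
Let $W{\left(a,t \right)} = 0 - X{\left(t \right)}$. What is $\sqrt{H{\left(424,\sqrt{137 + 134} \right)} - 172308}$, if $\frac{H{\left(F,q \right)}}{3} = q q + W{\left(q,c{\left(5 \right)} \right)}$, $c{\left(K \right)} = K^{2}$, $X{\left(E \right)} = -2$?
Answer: $i \sqrt{171489} \approx 414.11 i$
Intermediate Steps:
$W{\left(a,t \right)} = 2$ ($W{\left(a,t \right)} = 0 - -2 = 0 + 2 = 2$)
$H{\left(F,q \right)} = 6 + 3 q^{2}$ ($H{\left(F,q \right)} = 3 \left(q q + 2\right) = 3 \left(q^{2} + 2\right) = 3 \left(2 + q^{2}\right) = 6 + 3 q^{2}$)
$\sqrt{H{\left(424,\sqrt{137 + 134} \right)} - 172308} = \sqrt{\left(6 + 3 \left(\sqrt{137 + 134}\right)^{2}\right) - 172308} = \sqrt{\left(6 + 3 \left(\sqrt{271}\right)^{2}\right) - 172308} = \sqrt{\left(6 + 3 \cdot 271\right) - 172308} = \sqrt{\left(6 + 813\right) - 172308} = \sqrt{819 - 172308} = \sqrt{-171489} = i \sqrt{171489}$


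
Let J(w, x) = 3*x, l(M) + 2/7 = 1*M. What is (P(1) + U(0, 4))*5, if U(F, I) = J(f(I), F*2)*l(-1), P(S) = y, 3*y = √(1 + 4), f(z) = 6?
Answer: 5*√5/3 ≈ 3.7268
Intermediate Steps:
l(M) = -2/7 + M (l(M) = -2/7 + 1*M = -2/7 + M)
y = √5/3 (y = √(1 + 4)/3 = √5/3 ≈ 0.74536)
P(S) = √5/3
U(F, I) = -54*F/7 (U(F, I) = (3*(F*2))*(-2/7 - 1) = (3*(2*F))*(-9/7) = (6*F)*(-9/7) = -54*F/7)
(P(1) + U(0, 4))*5 = (√5/3 - 54/7*0)*5 = (√5/3 + 0)*5 = (√5/3)*5 = 5*√5/3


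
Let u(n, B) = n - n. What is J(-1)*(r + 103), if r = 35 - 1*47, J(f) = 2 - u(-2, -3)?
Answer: 182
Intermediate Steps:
u(n, B) = 0
J(f) = 2 (J(f) = 2 - 1*0 = 2 + 0 = 2)
r = -12 (r = 35 - 47 = -12)
J(-1)*(r + 103) = 2*(-12 + 103) = 2*91 = 182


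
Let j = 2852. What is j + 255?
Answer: 3107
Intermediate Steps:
j + 255 = 2852 + 255 = 3107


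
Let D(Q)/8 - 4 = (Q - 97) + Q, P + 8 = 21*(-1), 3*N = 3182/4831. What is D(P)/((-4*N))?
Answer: 2188443/1591 ≈ 1375.5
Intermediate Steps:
N = 3182/14493 (N = (3182/4831)/3 = (3182*(1/4831))/3 = (⅓)*(3182/4831) = 3182/14493 ≈ 0.21955)
P = -29 (P = -8 + 21*(-1) = -8 - 21 = -29)
D(Q) = -744 + 16*Q (D(Q) = 32 + 8*((Q - 97) + Q) = 32 + 8*((-97 + Q) + Q) = 32 + 8*(-97 + 2*Q) = 32 + (-776 + 16*Q) = -744 + 16*Q)
D(P)/((-4*N)) = (-744 + 16*(-29))/((-4*3182/14493)) = (-744 - 464)/(-12728/14493) = -1208*(-14493/12728) = 2188443/1591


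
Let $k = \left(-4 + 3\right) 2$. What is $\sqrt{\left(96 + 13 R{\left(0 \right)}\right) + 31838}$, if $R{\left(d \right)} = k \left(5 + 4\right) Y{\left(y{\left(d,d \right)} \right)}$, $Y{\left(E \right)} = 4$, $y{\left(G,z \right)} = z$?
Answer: $\sqrt{30998} \approx 176.06$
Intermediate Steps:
$k = -2$ ($k = \left(-1\right) 2 = -2$)
$R{\left(d \right)} = -72$ ($R{\left(d \right)} = - 2 \left(5 + 4\right) 4 = \left(-2\right) 9 \cdot 4 = \left(-18\right) 4 = -72$)
$\sqrt{\left(96 + 13 R{\left(0 \right)}\right) + 31838} = \sqrt{\left(96 + 13 \left(-72\right)\right) + 31838} = \sqrt{\left(96 - 936\right) + 31838} = \sqrt{-840 + 31838} = \sqrt{30998}$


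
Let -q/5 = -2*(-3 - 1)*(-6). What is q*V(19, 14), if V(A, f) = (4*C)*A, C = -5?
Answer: -91200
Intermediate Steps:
q = 240 (q = -5*(-2*(-3 - 1))*(-6) = -5*(-2*(-4))*(-6) = -40*(-6) = -5*(-48) = 240)
V(A, f) = -20*A (V(A, f) = (4*(-5))*A = -20*A)
q*V(19, 14) = 240*(-20*19) = 240*(-380) = -91200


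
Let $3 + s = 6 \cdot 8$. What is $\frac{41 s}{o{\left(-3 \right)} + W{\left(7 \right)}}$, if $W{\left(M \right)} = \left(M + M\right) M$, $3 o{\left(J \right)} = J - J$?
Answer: $\frac{1845}{98} \approx 18.827$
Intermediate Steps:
$o{\left(J \right)} = 0$ ($o{\left(J \right)} = \frac{J - J}{3} = \frac{1}{3} \cdot 0 = 0$)
$W{\left(M \right)} = 2 M^{2}$ ($W{\left(M \right)} = 2 M M = 2 M^{2}$)
$s = 45$ ($s = -3 + 6 \cdot 8 = -3 + 48 = 45$)
$\frac{41 s}{o{\left(-3 \right)} + W{\left(7 \right)}} = \frac{41 \cdot 45}{0 + 2 \cdot 7^{2}} = \frac{1845}{0 + 2 \cdot 49} = \frac{1845}{0 + 98} = \frac{1845}{98}$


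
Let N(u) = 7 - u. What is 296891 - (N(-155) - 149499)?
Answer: 446228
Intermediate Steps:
296891 - (N(-155) - 149499) = 296891 - ((7 - 1*(-155)) - 149499) = 296891 - ((7 + 155) - 149499) = 296891 - (162 - 149499) = 296891 - 1*(-149337) = 296891 + 149337 = 446228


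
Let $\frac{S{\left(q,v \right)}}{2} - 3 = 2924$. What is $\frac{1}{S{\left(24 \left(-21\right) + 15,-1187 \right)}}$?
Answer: $\frac{1}{5854} \approx 0.00017082$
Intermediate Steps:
$S{\left(q,v \right)} = 5854$ ($S{\left(q,v \right)} = 6 + 2 \cdot 2924 = 6 + 5848 = 5854$)
$\frac{1}{S{\left(24 \left(-21\right) + 15,-1187 \right)}} = \frac{1}{5854}$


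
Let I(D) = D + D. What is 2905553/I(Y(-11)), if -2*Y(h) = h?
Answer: 2905553/11 ≈ 2.6414e+5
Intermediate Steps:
Y(h) = -h/2
I(D) = 2*D
2905553/I(Y(-11)) = 2905553/((2*(-½*(-11)))) = 2905553/((2*(11/2))) = 2905553/11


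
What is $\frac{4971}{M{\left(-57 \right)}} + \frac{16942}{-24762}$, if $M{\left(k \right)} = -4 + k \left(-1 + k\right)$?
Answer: $\frac{33574709}{40882062} \approx 0.82126$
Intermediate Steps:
$\frac{4971}{M{\left(-57 \right)}} + \frac{16942}{-24762} = \frac{4971}{-4 + \left(-57\right)^{2} - -57} + \frac{16942}{-24762} = \frac{4971}{-4 + 3249 + 57} + 16942 \left(- \frac{1}{24762}\right) = \frac{4971}{3302} - \frac{8471}{12381} = \frac{33574709}{40882062}$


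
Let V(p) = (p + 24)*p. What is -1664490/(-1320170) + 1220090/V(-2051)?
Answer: 853063865803/548844439409 ≈ 1.5543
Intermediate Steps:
V(p) = p*(24 + p) (V(p) = (24 + p)*p = p*(24 + p))
-1664490/(-1320170) + 1220090/V(-2051) = -1664490/(-1320170) + 1220090/((-2051*(24 - 2051))) = -1664490*(-1/1320170) + 1220090/((-2051*(-2027))) = 166449/132017 + 1220090/4157377 = 853063865803/548844439409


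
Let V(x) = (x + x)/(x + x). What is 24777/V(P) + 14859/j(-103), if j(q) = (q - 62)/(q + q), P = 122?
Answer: 2383053/55 ≈ 43328.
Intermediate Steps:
V(x) = 1 (V(x) = (2*x)/((2*x)) = (2*x)*(1/(2*x)) = 1)
j(q) = (-62 + q)/(2*q) (j(q) = (-62 + q)/((2*q)) = (-62 + q)*(1/(2*q)) = (-62 + q)/(2*q))
24777/V(P) + 14859/j(-103) = 24777/1 + 14859/(((½)*(-62 - 103)/(-103))) = 24777*1 + 14859/(((½)*(-1/103)*(-165))) = 24777 + 14859/(165/206) = 24777 + 14859*(206/165) = 24777 + 1020318/55 = 2383053/55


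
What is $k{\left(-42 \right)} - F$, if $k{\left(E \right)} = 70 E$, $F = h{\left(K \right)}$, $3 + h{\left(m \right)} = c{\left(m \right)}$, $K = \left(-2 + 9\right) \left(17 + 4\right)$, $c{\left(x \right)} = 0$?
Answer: $-2937$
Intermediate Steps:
$K = 147$ ($K = 7 \cdot 21 = 147$)
$h{\left(m \right)} = -3$ ($h{\left(m \right)} = -3 + 0 = -3$)
$F = -3$
$k{\left(-42 \right)} - F = 70 \left(-42\right) - -3 = -2940 + 3 = -2937$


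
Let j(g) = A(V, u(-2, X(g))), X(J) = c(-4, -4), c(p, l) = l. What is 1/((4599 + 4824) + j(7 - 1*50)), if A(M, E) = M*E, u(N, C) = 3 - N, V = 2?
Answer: 1/9433 ≈ 0.00010601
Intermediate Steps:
X(J) = -4
A(M, E) = E*M
j(g) = 10 (j(g) = (3 - 1*(-2))*2 = (3 + 2)*2 = 5*2 = 10)
1/((4599 + 4824) + j(7 - 1*50)) = 1/((4599 + 4824) + 10) = 1/(9423 + 10) = 1/9433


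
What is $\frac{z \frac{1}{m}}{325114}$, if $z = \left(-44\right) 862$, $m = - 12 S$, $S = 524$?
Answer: $\frac{4741}{255539604} \approx 1.8553 \cdot 10^{-5}$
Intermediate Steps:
$m = -6288$ ($m = \left(-12\right) 524 = -6288$)
$z = -37928$
$\frac{z \frac{1}{m}}{325114} = \frac{\left(-37928\right) \frac{1}{-6288}}{325114} = \left(-37928\right) \left(- \frac{1}{6288}\right) \frac{1}{325114} = \frac{4741}{786} \cdot \frac{1}{325114} = \frac{4741}{255539604}$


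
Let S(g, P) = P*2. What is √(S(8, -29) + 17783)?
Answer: 5*√709 ≈ 133.14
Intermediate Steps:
S(g, P) = 2*P
√(S(8, -29) + 17783) = √(2*(-29) + 17783) = √(-58 + 17783) = √17725 = 5*√709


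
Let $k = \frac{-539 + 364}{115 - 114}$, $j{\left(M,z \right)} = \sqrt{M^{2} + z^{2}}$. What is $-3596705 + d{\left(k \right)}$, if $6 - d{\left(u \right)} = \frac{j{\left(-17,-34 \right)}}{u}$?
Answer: $-3596699 + \frac{17 \sqrt{5}}{175} \approx -3.5967 \cdot 10^{6}$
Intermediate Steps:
$k = -175$ ($k = - \frac{175}{1} = \left(-175\right) 1 = -175$)
$d{\left(u \right)} = 6 - \frac{17 \sqrt{5}}{u}$ ($d{\left(u \right)} = 6 - \frac{\sqrt{\left(-17\right)^{2} + \left(-34\right)^{2}}}{u} = 6 - \frac{\sqrt{289 + 1156}}{u} = 6 - \frac{\sqrt{1445}}{u} = 6 - \frac{17 \sqrt{5}}{u}$)
$-3596705 + d{\left(k \right)} = -3596705 + \left(6 - \frac{17 \sqrt{5}}{-175}\right) = -3596705 + \left(6 - 17 \sqrt{5} \left(- \frac{1}{175}\right)\right) = -3596705 + \left(6 + \frac{17 \sqrt{5}}{175}\right) = -3596699 + \frac{17 \sqrt{5}}{175}$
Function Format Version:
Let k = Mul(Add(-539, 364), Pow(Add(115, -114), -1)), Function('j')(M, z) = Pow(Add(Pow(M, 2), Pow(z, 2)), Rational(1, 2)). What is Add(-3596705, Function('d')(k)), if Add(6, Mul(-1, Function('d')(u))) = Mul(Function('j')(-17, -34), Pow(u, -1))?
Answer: Add(-3596699, Mul(Rational(17, 175), Pow(5, Rational(1, 2)))) ≈ -3.5967e+6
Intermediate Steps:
k = -175 (k = Mul(-175, Pow(1, -1)) = Mul(-175, 1) = -175)
Function('d')(u) = Add(6, Mul(-17, Pow(5, Rational(1, 2)), Pow(u, -1))) (Function('d')(u) = Add(6, Mul(-1, Mul(Pow(Add(Pow(-17, 2), Pow(-34, 2)), Rational(1, 2)), Pow(u, -1)))) = Add(6, Mul(-1, Mul(Pow(Add(289, 1156), Rational(1, 2)), Pow(u, -1)))) = Add(6, Mul(-1, Mul(Pow(1445, Rational(1, 2)), Pow(u, -1)))) = Add(6, Mul(-1, Mul(Mul(17, Pow(5, Rational(1, 2))), Pow(u, -1)))) = Add(6, Mul(-1, Mul(17, Pow(5, Rational(1, 2)), Pow(u, -1)))) = Add(6, Mul(-17, Pow(5, Rational(1, 2)), Pow(u, -1))))
Add(-3596705, Function('d')(k)) = Add(-3596705, Add(6, Mul(-17, Pow(5, Rational(1, 2)), Pow(-175, -1)))) = Add(-3596705, Add(6, Mul(-17, Pow(5, Rational(1, 2)), Rational(-1, 175)))) = Add(-3596705, Add(6, Mul(Rational(17, 175), Pow(5, Rational(1, 2))))) = Add(-3596699, Mul(Rational(17, 175), Pow(5, Rational(1, 2))))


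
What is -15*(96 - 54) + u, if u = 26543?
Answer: 25913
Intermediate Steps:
-15*(96 - 54) + u = -15*(96 - 54) + 26543 = -15*42 + 26543 = -630 + 26543 = 25913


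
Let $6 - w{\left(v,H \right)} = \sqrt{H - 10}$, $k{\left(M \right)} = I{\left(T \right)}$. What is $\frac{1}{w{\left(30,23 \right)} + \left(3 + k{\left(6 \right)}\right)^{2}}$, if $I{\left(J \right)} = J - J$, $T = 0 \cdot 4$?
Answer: $\frac{15}{212} + \frac{\sqrt{13}}{212} \approx 0.087762$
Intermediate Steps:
$T = 0$
$I{\left(J \right)} = 0$
$k{\left(M \right)} = 0$
$w{\left(v,H \right)} = 6 - \sqrt{-10 + H}$ ($w{\left(v,H \right)} = 6 - \sqrt{H - 10} = 6 - \sqrt{-10 + H}$)
$\frac{1}{w{\left(30,23 \right)} + \left(3 + k{\left(6 \right)}\right)^{2}} = \frac{1}{\left(6 - \sqrt{-10 + 23}\right) + \left(3 + 0\right)^{2}} = \frac{1}{\left(6 - \sqrt{13}\right) + 3^{2}} = \frac{1}{\left(6 - \sqrt{13}\right) + 9} = \frac{1}{15 - \sqrt{13}}$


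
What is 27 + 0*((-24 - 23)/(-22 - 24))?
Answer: 27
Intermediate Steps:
27 + 0*((-24 - 23)/(-22 - 24)) = 27 + 0*(-47/(-46)) = 27 + 0*(-47*(-1/46)) = 27 + 0*(47/46) = 27 + 0 = 27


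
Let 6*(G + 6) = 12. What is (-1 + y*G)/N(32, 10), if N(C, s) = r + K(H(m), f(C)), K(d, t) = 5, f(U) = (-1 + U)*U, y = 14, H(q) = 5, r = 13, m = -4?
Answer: -19/6 ≈ -3.1667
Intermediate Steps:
G = -4 (G = -6 + (⅙)*12 = -6 + 2 = -4)
f(U) = U*(-1 + U)
N(C, s) = 18 (N(C, s) = 13 + 5 = 18)
(-1 + y*G)/N(32, 10) = (-1 + 14*(-4))/18 = (-1 - 56)*(1/18) = -57*1/18 = -19/6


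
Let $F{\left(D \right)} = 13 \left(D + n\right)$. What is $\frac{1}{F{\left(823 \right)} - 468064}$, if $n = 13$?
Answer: $- \frac{1}{457196} \approx -2.1872 \cdot 10^{-6}$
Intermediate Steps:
$F{\left(D \right)} = 169 + 13 D$ ($F{\left(D \right)} = 13 \left(D + 13\right) = 13 \left(13 + D\right) = 169 + 13 D$)
$\frac{1}{F{\left(823 \right)} - 468064} = \frac{1}{\left(169 + 13 \cdot 823\right) - 468064} = \frac{1}{\left(169 + 10699\right) - 468064} = \frac{1}{10868 - 468064} = \frac{1}{-457196} = - \frac{1}{457196}$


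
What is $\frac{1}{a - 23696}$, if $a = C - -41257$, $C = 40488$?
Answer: $\frac{1}{58049} \approx 1.7227 \cdot 10^{-5}$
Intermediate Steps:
$a = 81745$ ($a = 40488 - -41257 = 40488 + 41257 = 81745$)
$\frac{1}{a - 23696} = \frac{1}{81745 - 23696} = \frac{1}{58049}$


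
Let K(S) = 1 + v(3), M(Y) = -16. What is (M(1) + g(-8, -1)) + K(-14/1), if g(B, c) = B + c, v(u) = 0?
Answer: -24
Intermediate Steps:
K(S) = 1 (K(S) = 1 + 0 = 1)
(M(1) + g(-8, -1)) + K(-14/1) = (-16 + (-8 - 1)) + 1 = (-16 - 9) + 1 = -25 + 1 = -24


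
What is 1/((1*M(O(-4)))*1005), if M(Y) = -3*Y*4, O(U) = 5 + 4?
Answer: -1/108540 ≈ -9.2132e-6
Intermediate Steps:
O(U) = 9
M(Y) = -12*Y
1/((1*M(O(-4)))*1005) = 1/((1*(-12*9))*1005) = 1/((1*(-108))*1005) = 1/(-108*1005) = 1/(-108540) = -1/108540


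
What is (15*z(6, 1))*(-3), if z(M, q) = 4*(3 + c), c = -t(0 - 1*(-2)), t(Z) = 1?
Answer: -360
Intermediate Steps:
c = -1 (c = -1*1 = -1)
z(M, q) = 8 (z(M, q) = 4*(3 - 1) = 4*2 = 8)
(15*z(6, 1))*(-3) = (15*8)*(-3) = 120*(-3) = -360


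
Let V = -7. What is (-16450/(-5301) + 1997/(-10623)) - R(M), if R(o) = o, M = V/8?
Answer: 569161895/150166728 ≈ 3.7902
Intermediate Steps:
M = -7/8 ≈ -0.87500
(-16450/(-5301) + 1997/(-10623)) - R(M) = (-16450/(-5301) + 1997/(-10623)) - 1*(-7/8) = (-16450*(-1/5301) + 1997*(-1/10623)) + 7/8 = (16450/5301 - 1997/10623) + 7/8 = 54720751/18770841 + 7/8 = 569161895/150166728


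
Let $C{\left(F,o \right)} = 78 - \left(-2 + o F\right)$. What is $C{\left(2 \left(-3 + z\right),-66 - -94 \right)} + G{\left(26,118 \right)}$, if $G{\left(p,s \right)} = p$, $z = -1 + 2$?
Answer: $218$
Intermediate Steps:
$z = 1$
$C{\left(F,o \right)} = 80 - F o$ ($C{\left(F,o \right)} = 78 - \left(-2 + F o\right) = 80 - F o$)
$C{\left(2 \left(-3 + z\right),-66 - -94 \right)} + G{\left(26,118 \right)} = \left(80 - 2 \left(-3 + 1\right) \left(-66 - -94\right)\right) + 26 = \left(80 - 2 \left(-2\right) \left(-66 + 94\right)\right) + 26 = \left(80 - \left(-4\right) 28\right) + 26 = \left(80 + 112\right) + 26 = 192 + 26 = 218$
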